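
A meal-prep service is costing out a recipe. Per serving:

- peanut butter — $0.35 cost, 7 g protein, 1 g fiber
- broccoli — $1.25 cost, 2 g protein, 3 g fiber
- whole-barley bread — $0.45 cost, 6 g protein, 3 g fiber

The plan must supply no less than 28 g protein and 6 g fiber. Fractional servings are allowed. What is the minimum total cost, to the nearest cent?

$1.54

Minimising a linear cost over {protein ≥ 28, fiber ≥ 6, servings ≥ 0} — the optimum is at a vertex, using one or two foods.
peanut butter only: max(28/7, 6/1) = 6 servings → $2.10.
broccoli only: max(28/2, 6/3) = 14 servings → $17.50.
whole-barley bread only: max(28/6, 6/3) = 4.667 servings → $2.10.
peanut butter + broccoli with both tight: 3.789 servings and 0.7368 servings → $2.25.
peanut butter + whole-barley bread with both tight: 3.2 servings and 0.9333 servings → $1.54.
broccoli + whole-barley bread with both targets exact would need a negative amount; discard.
So the least-cost plan costs $1.54.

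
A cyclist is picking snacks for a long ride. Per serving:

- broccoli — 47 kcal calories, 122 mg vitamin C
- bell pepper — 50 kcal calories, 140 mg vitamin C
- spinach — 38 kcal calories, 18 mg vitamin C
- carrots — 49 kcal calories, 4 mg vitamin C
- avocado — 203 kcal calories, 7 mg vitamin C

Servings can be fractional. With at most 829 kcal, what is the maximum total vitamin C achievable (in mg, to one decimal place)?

2321.2 mg

Vitamin C per kcal: bell pepper 2.8, broccoli 2.596, spinach 0.4737, carrots 0.08163, avocado 0.03448.
With no serving limits, spend the whole calories allowance on bell pepper: 829 kcal / 50 kcal × 140 mg = 2321.2 mg.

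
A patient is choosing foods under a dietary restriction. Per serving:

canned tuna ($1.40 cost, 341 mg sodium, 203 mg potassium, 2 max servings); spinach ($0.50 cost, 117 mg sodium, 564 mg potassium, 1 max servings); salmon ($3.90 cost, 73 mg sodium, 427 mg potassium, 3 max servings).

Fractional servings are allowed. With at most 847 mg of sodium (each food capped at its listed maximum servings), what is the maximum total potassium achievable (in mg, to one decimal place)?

2149.2 mg

Potassium per mg sodium: salmon 5.849, spinach 4.821, canned tuna 0.5953.
Take 3 servings of salmon: uses 219 mg sodium, +1281.0 mg potassium (running total 1281.0 mg).
Take 1 serving of spinach: uses 117 mg sodium, +564.0 mg potassium (running total 1845.0 mg).
Take 1.499 servings of canned tuna: uses 511 mg sodium, +304.2 mg potassium (running total 2149.2 mg).
Filling greedily by potassium-per-mg sodium is optimal for one linear limit, giving 2149.2 mg.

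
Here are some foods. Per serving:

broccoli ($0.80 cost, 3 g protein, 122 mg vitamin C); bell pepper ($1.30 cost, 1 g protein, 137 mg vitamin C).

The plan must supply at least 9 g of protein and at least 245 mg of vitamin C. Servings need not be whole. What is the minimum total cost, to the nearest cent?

broccoli only: max(9/3, 245/122) = 3 servings → $2.40.
bell pepper only: max(9/1, 245/137) = 9 servings → $11.70.
broccoli + bell pepper: intersection lies outside the first quadrant.
So the least-cost plan costs $2.40.

$2.40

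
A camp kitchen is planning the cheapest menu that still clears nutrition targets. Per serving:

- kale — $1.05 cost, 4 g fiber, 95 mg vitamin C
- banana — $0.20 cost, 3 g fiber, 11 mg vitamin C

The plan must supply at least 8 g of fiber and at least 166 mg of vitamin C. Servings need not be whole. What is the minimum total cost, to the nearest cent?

$1.87

For a min-cost LP with two ≥-constraints, a basic feasible solution has at most two positive variables.
kale only: max(8/4, 166/95) = 2 servings → $2.10.
banana only: max(8/3, 166/11) = 15.09 servings → $3.02.
kale + banana with both tight: 1.701 servings and 0.3983 servings → $1.87.
The minimum over all feasible corners is $1.87.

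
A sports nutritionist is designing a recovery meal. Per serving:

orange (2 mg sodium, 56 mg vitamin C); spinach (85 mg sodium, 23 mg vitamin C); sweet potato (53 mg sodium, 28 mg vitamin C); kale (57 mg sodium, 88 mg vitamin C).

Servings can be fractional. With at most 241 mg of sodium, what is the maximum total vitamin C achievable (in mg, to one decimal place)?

Vitamin C per mg sodium: orange 28, kale 1.544, sweet potato 0.5283, spinach 0.2706.
With no serving limits, spend the whole sodium allowance on orange: 241 mg / 2 mg × 56 mg = 6748.0 mg.

6748.0 mg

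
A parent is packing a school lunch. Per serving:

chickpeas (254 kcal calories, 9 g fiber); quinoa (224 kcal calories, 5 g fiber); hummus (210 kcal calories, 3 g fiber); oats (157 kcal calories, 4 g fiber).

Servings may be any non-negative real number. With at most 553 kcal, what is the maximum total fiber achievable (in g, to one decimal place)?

Fiber per kcal: chickpeas 0.03543, oats 0.02548, quinoa 0.02232, hummus 0.01429.
With no serving limits, spend the whole calories allowance on chickpeas: 553 kcal / 254 kcal × 9 g = 19.6 g.

19.6 g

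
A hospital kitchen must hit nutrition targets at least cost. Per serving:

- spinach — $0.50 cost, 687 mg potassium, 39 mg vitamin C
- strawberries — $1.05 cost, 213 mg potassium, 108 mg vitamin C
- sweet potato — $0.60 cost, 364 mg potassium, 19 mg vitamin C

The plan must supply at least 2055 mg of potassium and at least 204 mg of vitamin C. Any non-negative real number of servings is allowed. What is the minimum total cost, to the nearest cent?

$2.31

With two linear requirements the optimum uses one or two foods; enumerate the corners.
spinach only: max(2055/687, 204/39) = 5.231 servings → $2.62.
strawberries only: max(2055/213, 204/108) = 9.648 servings → $10.13.
sweet potato only: max(2055/364, 204/19) = 10.74 servings → $6.44.
spinach + strawberries with both tight: 2.709 servings and 0.9107 servings → $2.31.
spinach + sweet potato: the both-tight solution has a negative serving — not a feasible corner.
strawberries + sweet potato with both tight: 0.9985 servings and 5.061 servings → $4.09.
Cheapest feasible corner: $2.31.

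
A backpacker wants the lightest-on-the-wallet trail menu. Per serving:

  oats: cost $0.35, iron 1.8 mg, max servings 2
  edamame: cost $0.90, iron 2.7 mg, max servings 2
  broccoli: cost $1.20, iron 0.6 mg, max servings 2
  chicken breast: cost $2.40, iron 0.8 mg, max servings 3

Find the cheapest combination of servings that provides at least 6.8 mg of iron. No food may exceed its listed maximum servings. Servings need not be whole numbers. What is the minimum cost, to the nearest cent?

Cost per mg of iron: oats $0.1944, edamame $0.3333, broccoli $2.0000, chicken breast $3.0000.
Take 2 servings of oats: +3.6 mg iron for $0.70 (total $0.70, still need 3.2 mg).
Take 1.185 servings of edamame: +3.2 mg iron for $1.07 (total $1.77, still need 0.0 mg).
Greedy by cheapest-per-mg is optimal for a single linear constraint, so the minimum cost is $1.77.

$1.77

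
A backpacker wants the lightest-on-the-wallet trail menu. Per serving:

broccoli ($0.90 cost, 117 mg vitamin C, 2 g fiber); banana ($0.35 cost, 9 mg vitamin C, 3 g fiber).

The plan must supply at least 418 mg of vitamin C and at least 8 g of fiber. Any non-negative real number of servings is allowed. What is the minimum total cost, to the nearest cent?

This is a tiny linear program; its minimum lies at a vertex of the feasible set. List the vertices and price them.
broccoli only: max(418/117, 8/2) = 4 servings → $3.60.
banana only: max(418/9, 8/3) = 46.44 servings → $16.26.
broccoli + banana with both tight: 3.55 servings and 0.3003 servings → $3.30.
Cheapest feasible corner: $3.30.

$3.30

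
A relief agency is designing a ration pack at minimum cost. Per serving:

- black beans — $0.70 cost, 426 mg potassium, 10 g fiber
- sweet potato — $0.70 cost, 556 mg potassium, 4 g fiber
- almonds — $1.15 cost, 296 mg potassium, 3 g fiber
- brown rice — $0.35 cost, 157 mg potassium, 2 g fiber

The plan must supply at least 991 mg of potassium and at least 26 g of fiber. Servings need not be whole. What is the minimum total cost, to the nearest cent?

$1.82

The cheapest plan sits at a corner of the feasible region — with two constraints it uses at most two foods.
black beans only: max(991/426, 26/10) = 2.6 servings → $1.82.
sweet potato only: max(991/556, 26/4) = 6.5 servings → $4.55.
almonds only: max(991/296, 26/3) = 8.667 servings → $9.97.
brown rice only: max(991/157, 26/2) = 13 servings → $4.55.
black beans + sweet potato: the both-tight solution has a negative serving — not a feasible corner.
black beans + almonds: the both-tight solution has a negative serving — not a feasible corner.
black beans + brown rice: the both-tight solution has a negative serving — not a feasible corner.
sweet potato + almonds with both targets exact would need a negative amount; discard.
sweet potato + brown rice: intersection lies outside the first quadrant.
almonds + brown rice: intersection lies outside the first quadrant.
So the least-cost plan costs $1.82.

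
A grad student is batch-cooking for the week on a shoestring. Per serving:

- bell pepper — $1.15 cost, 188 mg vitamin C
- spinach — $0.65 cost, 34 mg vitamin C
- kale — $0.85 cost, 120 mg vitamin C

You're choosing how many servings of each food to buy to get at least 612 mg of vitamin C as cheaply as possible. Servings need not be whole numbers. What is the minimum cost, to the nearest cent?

Cost per mg of vitamin C: bell pepper $0.0061, kale $0.0071, spinach $0.0191.
With no serving limits, use only bell pepper: 612 mg / 188 mg = 3.255 servings × $1.15 = $3.74.

$3.74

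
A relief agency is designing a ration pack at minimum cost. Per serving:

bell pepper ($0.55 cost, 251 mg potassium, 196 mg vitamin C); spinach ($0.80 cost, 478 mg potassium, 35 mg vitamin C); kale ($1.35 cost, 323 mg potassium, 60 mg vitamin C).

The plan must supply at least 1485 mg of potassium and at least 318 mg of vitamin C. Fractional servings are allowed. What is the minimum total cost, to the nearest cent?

An LP optimum is at a vertex; with two nutrient constraints at most two foods are used. Check each candidate.
bell pepper only: max(1485/251, 318/196) = 5.916 servings → $3.25.
spinach only: max(1485/478, 318/35) = 9.086 servings → $7.27.
kale only: max(1485/323, 318/60) = 5.3 servings → $7.16.
bell pepper + spinach with both tight: 1.178 servings and 2.488 servings → $2.64.
bell pepper + kale with both tight: 0.2822 servings and 4.378 servings → $6.07.
spinach + kale: the both-tight solution has a negative serving — not a feasible corner.
The minimum over all feasible corners is $2.64.

$2.64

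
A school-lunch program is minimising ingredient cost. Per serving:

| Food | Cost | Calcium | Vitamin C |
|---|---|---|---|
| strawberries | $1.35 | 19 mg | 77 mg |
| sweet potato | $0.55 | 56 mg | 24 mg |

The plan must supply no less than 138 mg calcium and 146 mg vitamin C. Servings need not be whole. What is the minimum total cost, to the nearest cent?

$2.82

Check every corner: each single food scaled to meet both minima, and each pair solved so both constraints bind.
strawberries only: max(138/19, 146/77) = 7.263 servings → $9.81.
sweet potato only: max(138/56, 146/24) = 6.083 servings → $3.35.
strawberries + sweet potato with both tight: 1.261 servings and 2.036 servings → $2.82.
Cheapest feasible corner: $2.82.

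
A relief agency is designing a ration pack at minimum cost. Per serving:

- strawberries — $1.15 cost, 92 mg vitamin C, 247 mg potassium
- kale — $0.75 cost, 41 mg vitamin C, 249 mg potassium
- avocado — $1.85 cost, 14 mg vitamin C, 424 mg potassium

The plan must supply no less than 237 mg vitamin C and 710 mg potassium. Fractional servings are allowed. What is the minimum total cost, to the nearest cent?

$3.09

Minimising a linear cost over {vitamin C ≥ 237, potassium ≥ 710, servings ≥ 0} — the optimum is at a vertex, using one or two foods.
strawberries only: max(237/92, 710/247) = 2.874 servings → $3.31.
kale only: max(237/41, 710/249) = 5.78 servings → $4.34.
avocado only: max(237/14, 710/424) = 16.93 servings → $31.32.
strawberries + kale with both tight: 2.34 servings and 0.5306 servings → $3.09.
strawberries + avocado with both tight: 2.547 servings and 0.1907 servings → $3.28.
kale + avocado with both targets exact would need a negative amount; discard.
The minimum over all feasible corners is $3.09.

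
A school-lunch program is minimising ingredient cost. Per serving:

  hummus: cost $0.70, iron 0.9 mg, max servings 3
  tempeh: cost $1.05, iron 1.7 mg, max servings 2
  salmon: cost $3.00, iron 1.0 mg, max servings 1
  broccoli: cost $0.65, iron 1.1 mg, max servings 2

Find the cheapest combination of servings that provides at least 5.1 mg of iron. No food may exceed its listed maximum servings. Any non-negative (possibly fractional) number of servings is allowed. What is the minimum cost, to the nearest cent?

Cost per mg of iron: broccoli $0.5909, tempeh $0.6176, hummus $0.7778, salmon $3.0000.
Take 2 servings of broccoli: +2.2 mg iron for $1.30 (total $1.30, still need 2.9 mg).
Take 1.706 servings of tempeh: +2.9 mg iron for $1.79 (total $3.09, still need 0.0 mg).
Greedy by cheapest-per-mg is optimal for a single linear constraint, so the minimum cost is $3.09.

$3.09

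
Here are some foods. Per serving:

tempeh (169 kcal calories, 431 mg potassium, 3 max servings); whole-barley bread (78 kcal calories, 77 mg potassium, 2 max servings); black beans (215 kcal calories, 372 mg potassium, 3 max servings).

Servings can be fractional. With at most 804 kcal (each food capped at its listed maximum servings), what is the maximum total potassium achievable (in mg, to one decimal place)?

1806.9 mg

Potassium per kcal: tempeh 2.55, black beans 1.73, whole-barley bread 0.9872.
Take 3 servings of tempeh: uses 507 kcal, +1293.0 mg potassium (running total 1293.0 mg).
Take 1.381 servings of black beans: uses 297 kcal, +513.9 mg potassium (running total 1806.9 mg).
Filling greedily by potassium-per-kcal is optimal for one linear limit, giving 1806.9 mg.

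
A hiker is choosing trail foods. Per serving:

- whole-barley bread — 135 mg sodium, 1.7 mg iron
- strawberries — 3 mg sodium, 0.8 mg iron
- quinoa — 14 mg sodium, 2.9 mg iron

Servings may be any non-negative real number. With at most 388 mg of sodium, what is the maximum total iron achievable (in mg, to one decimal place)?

103.5 mg

Iron per mg sodium: strawberries 0.2667, quinoa 0.2071, whole-barley bread 0.01259.
With no serving limits, spend the whole sodium allowance on strawberries: 388 mg / 3 mg × 0.8 mg = 103.5 mg.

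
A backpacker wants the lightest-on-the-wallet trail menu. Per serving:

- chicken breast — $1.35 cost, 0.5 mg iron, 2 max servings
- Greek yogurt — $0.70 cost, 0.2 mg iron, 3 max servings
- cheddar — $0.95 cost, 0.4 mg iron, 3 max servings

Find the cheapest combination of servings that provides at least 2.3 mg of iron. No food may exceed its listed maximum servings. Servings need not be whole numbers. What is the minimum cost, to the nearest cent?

Cost per mg of iron: cheddar $2.3750, chicken breast $2.7000, Greek yogurt $3.5000.
Take 3 servings of cheddar: +1.2 mg iron for $2.85 (total $2.85, still need 1.1 mg).
Take 2 servings of chicken breast: +1.0 mg iron for $2.70 (total $5.55, still need 0.1 mg).
Take 0.5 servings of Greek yogurt: +0.1 mg iron for $0.35 (total $5.90, still need 0.0 mg).
Greedy by cheapest-per-mg is optimal for a single linear constraint, so the minimum cost is $5.90.

$5.90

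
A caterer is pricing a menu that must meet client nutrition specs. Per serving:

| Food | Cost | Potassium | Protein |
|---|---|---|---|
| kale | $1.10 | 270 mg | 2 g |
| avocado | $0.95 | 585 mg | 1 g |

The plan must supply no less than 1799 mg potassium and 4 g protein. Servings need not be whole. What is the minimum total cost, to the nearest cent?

Two binding constraints pin down two serving amounts, so the optimal mix uses at most two foods. The candidates are each food alone (scaled to the tighter of potassium/protein) and each pair with both constraints tight.
kale only: max(1799/270, 4/2) = 6.663 servings → $7.33.
avocado only: max(1799/585, 4/1) = 4 servings → $3.80.
kale + avocado with both tight: 0.6011 servings and 2.798 servings → $3.32.
Cheapest feasible corner: $3.32.

$3.32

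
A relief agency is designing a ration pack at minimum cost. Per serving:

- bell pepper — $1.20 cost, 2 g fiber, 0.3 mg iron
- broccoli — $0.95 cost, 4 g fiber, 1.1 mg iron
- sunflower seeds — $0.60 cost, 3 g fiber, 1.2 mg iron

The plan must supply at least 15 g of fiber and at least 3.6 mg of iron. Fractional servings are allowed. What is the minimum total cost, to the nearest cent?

$3.00

This is a tiny linear program; its minimum lies at a vertex of the feasible set. List the vertices and price them.
bell pepper only: max(15/2, 3.6/0.3) = 12 servings → $14.40.
broccoli only: max(15/4, 3.6/1.1) = 3.75 servings → $3.56.
sunflower seeds only: max(15/3, 3.6/1.2) = 5 servings → $3.00.
bell pepper + broccoli with both tight: 2.1 servings and 2.7 servings → $5.08.
bell pepper + sunflower seeds with both tight: 4.8 servings and 1.8 servings → $6.84.
broccoli + sunflower seeds with both targets exact would need a negative amount; discard.
The minimum over all feasible corners is $3.00.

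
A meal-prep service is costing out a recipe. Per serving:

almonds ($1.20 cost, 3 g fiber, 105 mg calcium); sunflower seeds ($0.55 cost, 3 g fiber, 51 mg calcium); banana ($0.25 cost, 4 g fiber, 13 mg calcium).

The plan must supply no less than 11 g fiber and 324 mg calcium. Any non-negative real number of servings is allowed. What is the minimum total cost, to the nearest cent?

Compare the cost at each extreme point of the feasible region.
almonds only: max(11/3, 324/105) = 3.667 servings → $4.40.
sunflower seeds only: max(11/3, 324/51) = 6.353 servings → $3.49.
banana only: max(11/4, 324/13) = 24.92 servings → $6.23.
almonds + sunflower seeds with both tight: 2.537 servings and 1.13 servings → $3.67.
almonds + banana with both tight: 3.026 servings and 0.4803 servings → $3.75.
sunflower seeds + banana: the both-tight solution has a negative serving — not a feasible corner.
The minimum over all feasible corners is $3.49.

$3.49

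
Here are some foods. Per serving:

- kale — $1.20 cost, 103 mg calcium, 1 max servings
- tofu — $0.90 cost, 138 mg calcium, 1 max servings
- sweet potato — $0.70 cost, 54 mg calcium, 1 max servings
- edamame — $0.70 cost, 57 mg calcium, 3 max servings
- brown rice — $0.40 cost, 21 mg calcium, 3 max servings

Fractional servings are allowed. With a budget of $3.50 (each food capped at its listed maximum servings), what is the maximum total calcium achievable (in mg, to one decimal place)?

355.0 mg

Calcium per dollar: tofu 153.3, kale 85.83, edamame 81.43, sweet potato 77.14, brown rice 52.5.
Take 1 serving of tofu: spends $0.90, +138.0 mg calcium (running total 138.0 mg).
Take 1 serving of kale: spends $1.20, +103.0 mg calcium (running total 241.0 mg).
Take 2 servings of edamame: spends $1.40, +114.0 mg calcium (running total 355.0 mg).
Greedy by best ratio exhausts the cost allowance optimally: 355.0 mg.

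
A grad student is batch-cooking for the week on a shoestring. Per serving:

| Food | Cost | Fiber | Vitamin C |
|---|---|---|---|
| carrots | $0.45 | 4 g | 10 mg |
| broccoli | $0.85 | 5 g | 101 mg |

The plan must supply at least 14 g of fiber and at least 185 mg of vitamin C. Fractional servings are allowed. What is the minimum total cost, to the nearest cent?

$2.06

For a min-cost LP with two ≥-constraints, a basic feasible solution has at most two positive variables.
carrots only: max(14/4, 185/10) = 18.5 servings → $8.32.
broccoli only: max(14/5, 185/101) = 2.8 servings → $2.38.
carrots + broccoli with both tight: 1.381 servings and 1.695 servings → $2.06.
Cheapest feasible corner: $2.06.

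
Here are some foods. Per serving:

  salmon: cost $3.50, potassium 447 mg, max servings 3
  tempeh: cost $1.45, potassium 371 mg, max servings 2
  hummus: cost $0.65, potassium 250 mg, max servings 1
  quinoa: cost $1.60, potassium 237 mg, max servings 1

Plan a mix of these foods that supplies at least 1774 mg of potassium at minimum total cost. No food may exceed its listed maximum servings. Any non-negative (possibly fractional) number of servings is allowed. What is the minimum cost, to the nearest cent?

Cost per mg of potassium: hummus $0.0026, tempeh $0.0039, quinoa $0.0068, salmon $0.0078.
Take 1 serving of hummus: +250.0 mg potassium for $0.65 (total $0.65, still need 1524.0 mg).
Take 2 servings of tempeh: +742.0 mg potassium for $2.90 (total $3.55, still need 782.0 mg).
Take 1 serving of quinoa: +237.0 mg potassium for $1.60 (total $5.15, still need 545.0 mg).
Take 1.219 servings of salmon: +545.0 mg potassium for $4.27 (total $9.42, still need 0.0 mg).
Greedy by cheapest-per-mg is optimal for a single linear constraint, so the minimum cost is $9.42.

$9.42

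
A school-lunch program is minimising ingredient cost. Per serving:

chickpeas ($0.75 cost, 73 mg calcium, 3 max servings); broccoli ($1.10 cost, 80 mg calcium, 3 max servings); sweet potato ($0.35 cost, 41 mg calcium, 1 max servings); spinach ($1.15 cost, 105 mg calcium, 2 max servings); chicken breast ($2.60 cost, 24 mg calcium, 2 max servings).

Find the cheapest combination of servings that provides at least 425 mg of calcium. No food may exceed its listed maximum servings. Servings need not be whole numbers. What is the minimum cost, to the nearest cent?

$4.41

Cost per mg of calcium: sweet potato $0.0085, chickpeas $0.0103, spinach $0.0110, broccoli $0.0138, chicken breast $0.1083.
Take 1 serving of sweet potato: +41.0 mg calcium for $0.35 (total $0.35, still need 384.0 mg).
Take 3 servings of chickpeas: +219.0 mg calcium for $2.25 (total $2.60, still need 165.0 mg).
Take 1.571 servings of spinach: +165.0 mg calcium for $1.81 (total $4.41, still need 0.0 mg).
Filling from the cheapest source first is optimal under one linear minimum: $4.41.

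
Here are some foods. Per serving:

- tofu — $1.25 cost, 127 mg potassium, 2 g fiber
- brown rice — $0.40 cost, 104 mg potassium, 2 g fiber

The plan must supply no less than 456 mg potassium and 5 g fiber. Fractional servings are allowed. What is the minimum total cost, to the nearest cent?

Compare the cost at each extreme point of the feasible region.
tofu only: max(456/127, 5/2) = 3.591 servings → $4.49.
brown rice only: max(456/104, 5/2) = 4.385 servings → $1.75.
tofu + brown rice: intersection lies outside the first quadrant.
Cheapest feasible corner: $1.75.

$1.75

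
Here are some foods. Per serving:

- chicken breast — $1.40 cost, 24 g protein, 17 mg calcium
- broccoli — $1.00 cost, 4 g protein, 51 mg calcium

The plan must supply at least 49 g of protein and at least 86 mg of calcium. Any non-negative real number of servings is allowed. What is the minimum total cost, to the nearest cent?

$3.67

For a min-cost LP with two ≥-constraints, a basic feasible solution has at most two positive variables.
chicken breast only: max(49/24, 86/17) = 5.059 servings → $7.08.
broccoli only: max(49/4, 86/51) = 12.25 servings → $12.25.
chicken breast + broccoli with both tight: 1.864 servings and 1.065 servings → $3.67.
Cheapest feasible corner: $3.67.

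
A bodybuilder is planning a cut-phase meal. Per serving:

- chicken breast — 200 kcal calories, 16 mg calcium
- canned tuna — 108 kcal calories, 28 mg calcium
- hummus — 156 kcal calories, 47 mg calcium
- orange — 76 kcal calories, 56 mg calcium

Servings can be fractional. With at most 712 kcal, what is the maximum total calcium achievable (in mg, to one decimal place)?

524.6 mg

Calcium per kcal: orange 0.7368, hummus 0.3013, canned tuna 0.2593, chicken breast 0.08.
With no serving limits, spend the whole calories allowance on orange: 712 kcal / 76 kcal × 56 mg = 524.6 mg.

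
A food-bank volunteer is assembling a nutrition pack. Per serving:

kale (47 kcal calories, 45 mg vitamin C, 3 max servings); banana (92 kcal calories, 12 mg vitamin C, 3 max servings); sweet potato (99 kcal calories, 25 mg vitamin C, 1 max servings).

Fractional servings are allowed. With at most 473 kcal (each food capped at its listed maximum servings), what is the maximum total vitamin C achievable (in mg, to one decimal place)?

190.4 mg

Vitamin C per kcal: kale 0.9574, sweet potato 0.2525, banana 0.1304.
Take 3 servings of kale: uses 141 kcal, +135.0 mg vitamin C (running total 135.0 mg).
Take 1 serving of sweet potato: uses 99 kcal, +25.0 mg vitamin C (running total 160.0 mg).
Take 2.533 servings of banana: uses 233 kcal, +30.4 mg vitamin C (running total 190.4 mg).
Filling greedily by vitamin C-per-kcal is optimal for one linear limit, giving 190.4 mg.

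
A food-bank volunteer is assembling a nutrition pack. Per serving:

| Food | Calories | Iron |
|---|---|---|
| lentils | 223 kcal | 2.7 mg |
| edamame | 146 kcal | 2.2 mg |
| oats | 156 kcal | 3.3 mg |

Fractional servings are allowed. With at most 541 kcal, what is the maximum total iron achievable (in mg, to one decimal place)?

Iron per kcal: oats 0.02115, edamame 0.01507, lentils 0.01211.
With no serving limits, spend the whole calories allowance on oats: 541 kcal / 156 kcal × 3.3 mg = 11.4 mg.

11.4 mg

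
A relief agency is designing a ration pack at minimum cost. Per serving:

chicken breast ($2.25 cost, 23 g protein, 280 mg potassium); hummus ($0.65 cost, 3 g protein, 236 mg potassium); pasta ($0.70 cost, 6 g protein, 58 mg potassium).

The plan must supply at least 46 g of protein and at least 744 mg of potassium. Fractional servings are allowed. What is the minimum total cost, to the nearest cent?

$4.83

An LP optimum is at a vertex; with two nutrient constraints at most two foods are used. Check each candidate.
chicken breast only: max(46/23, 744/280) = 2.657 servings → $5.98.
hummus only: max(46/3, 744/236) = 15.33 servings → $9.97.
pasta only: max(46/6, 744/58) = 12.83 servings → $8.98.
chicken breast + hummus with both tight: 1.88 servings and 0.9224 servings → $4.83.
chicken breast + pasta: the both-tight solution has a negative serving — not a feasible corner.
hummus + pasta with both tight: 1.446 servings and 6.944 servings → $5.80.
The minimum over all feasible corners is $4.83.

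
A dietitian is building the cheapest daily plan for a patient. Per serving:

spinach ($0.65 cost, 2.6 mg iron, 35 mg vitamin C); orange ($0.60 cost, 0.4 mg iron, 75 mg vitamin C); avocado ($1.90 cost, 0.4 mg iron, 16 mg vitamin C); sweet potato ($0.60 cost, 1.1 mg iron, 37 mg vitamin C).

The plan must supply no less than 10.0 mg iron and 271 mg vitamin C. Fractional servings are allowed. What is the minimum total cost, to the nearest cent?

A basic optimal solution has at most two foods positive. Try each food alone and each pair with both targets met exactly.
spinach only: max(10.0/2.6, 271/35) = 7.743 servings → $5.03.
orange only: max(10.0/0.4, 271/75) = 25 servings → $15.00.
avocado only: max(10.0/0.4, 271/16) = 25 servings → $47.50.
sweet potato only: max(10.0/1.1, 271/37) = 9.091 servings → $5.45.
spinach + orange with both tight: 3.545 servings and 1.959 servings → $3.48.
spinach + avocado with both tight: 1.87 servings and 12.85 servings → $25.63.
spinach + sweet potato with both tight: 1.246 servings and 6.146 servings → $4.50.
orange + avocado: the both-tight solution has a negative serving — not a feasible corner.
orange + sweet potato with both targets exact would need a negative amount; discard.
avocado + sweet potato with both targets exact would need a negative amount; discard.
So the least-cost plan costs $3.48.

$3.48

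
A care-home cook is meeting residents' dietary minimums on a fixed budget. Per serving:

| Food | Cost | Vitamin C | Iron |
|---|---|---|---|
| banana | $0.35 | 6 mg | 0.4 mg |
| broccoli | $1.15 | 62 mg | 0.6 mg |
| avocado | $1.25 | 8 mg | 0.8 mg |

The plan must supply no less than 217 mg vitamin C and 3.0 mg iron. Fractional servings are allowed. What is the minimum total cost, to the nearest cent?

This is a tiny linear program; its minimum lies at a vertex of the feasible set. List the vertices and price them.
banana only: max(217/6, 3.0/0.4) = 36.17 servings → $12.66.
broccoli only: max(217/62, 3.0/0.6) = 5 servings → $5.75.
avocado only: max(217/8, 3.0/0.8) = 27.12 servings → $33.91.
banana + broccoli with both tight: 2.632 servings and 3.245 servings → $4.65.
banana + avocado: the both-tight solution has a negative serving — not a feasible corner.
broccoli + avocado with both tight: 3.339 servings and 1.246 servings → $5.40.
The minimum over all feasible corners is $4.65.

$4.65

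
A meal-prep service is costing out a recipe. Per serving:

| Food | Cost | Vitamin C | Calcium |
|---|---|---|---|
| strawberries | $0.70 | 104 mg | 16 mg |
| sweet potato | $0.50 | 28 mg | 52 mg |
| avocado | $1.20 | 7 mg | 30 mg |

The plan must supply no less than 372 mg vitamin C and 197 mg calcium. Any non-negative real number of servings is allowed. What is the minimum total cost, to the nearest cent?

strawberries only: max(372/104, 197/16) = 12.31 servings → $8.62.
sweet potato only: max(372/28, 197/52) = 13.29 servings → $6.64.
avocado only: max(372/7, 197/30) = 53.14 servings → $63.77.
strawberries + sweet potato with both tight: 2.788 servings and 2.931 servings → $3.42.
strawberries + avocado with both tight: 3.252 servings and 4.832 servings → $8.08.
sweet potato + avocado with both targets exact would need a negative amount; discard.
So the least-cost plan costs $3.42.

$3.42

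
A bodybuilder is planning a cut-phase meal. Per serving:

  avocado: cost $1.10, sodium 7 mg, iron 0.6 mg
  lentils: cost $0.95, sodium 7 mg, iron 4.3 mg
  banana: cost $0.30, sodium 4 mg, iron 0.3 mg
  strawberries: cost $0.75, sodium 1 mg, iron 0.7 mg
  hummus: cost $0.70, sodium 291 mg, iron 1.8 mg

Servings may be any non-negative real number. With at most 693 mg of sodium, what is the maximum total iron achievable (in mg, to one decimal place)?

Iron per mg sodium: strawberries 0.7, lentils 0.6143, avocado 0.08571, banana 0.075, hummus 0.006186.
With no serving limits, spend the whole sodium allowance on strawberries: 693 mg / 1 mg × 0.7 mg = 485.1 mg.

485.1 mg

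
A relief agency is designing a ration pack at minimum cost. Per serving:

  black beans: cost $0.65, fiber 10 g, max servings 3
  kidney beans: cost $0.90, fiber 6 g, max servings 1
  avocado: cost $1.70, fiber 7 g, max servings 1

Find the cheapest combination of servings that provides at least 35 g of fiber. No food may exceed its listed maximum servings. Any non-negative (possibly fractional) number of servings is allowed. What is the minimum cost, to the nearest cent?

Cost per g of fiber: black beans $0.0650, kidney beans $0.1500, avocado $0.2429.
Take 3 servings of black beans: +30.0 g fiber for $1.95 (total $1.95, still need 5.0 g).
Take 0.8333 servings of kidney beans: +5.0 g fiber for $0.75 (total $2.70, still need 0.0 g).
Filling from the cheapest source first is optimal under one linear minimum: $2.70.

$2.70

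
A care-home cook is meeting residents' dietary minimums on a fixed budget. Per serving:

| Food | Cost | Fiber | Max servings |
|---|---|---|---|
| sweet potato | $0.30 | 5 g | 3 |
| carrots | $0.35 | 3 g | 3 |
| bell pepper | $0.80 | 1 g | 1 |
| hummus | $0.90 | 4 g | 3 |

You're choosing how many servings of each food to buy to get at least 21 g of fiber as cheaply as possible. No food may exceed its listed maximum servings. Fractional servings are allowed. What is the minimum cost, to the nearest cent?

$1.60

Cost per g of fiber: sweet potato $0.0600, carrots $0.1167, hummus $0.2250, bell pepper $0.8000.
Take 3 servings of sweet potato: +15.0 g fiber for $0.90 (total $0.90, still need 6.0 g).
Take 2 servings of carrots: +6.0 g fiber for $0.70 (total $1.60, still need 0.0 g).
Filling from the cheapest source first is optimal under one linear minimum: $1.60.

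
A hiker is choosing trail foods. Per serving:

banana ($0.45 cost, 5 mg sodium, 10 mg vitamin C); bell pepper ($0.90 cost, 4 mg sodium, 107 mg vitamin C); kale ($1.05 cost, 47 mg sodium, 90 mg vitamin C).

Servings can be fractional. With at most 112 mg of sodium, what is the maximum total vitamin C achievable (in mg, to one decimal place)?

Vitamin C per mg sodium: bell pepper 26.75, banana 2, kale 1.915.
With no serving limits, spend the whole sodium allowance on bell pepper: 112 mg / 4 mg × 107 mg = 2996.0 mg.

2996.0 mg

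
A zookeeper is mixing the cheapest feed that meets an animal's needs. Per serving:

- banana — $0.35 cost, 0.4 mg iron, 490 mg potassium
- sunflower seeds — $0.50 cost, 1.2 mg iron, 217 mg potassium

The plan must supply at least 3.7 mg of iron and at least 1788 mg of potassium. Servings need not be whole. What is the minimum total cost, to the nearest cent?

$2.03

Check every corner: each single food scaled to meet both minima, and each pair solved so both constraints bind.
banana only: max(3.7/0.4, 1788/490) = 9.25 servings → $3.24.
sunflower seeds only: max(3.7/1.2, 1788/217) = 8.24 servings → $4.12.
banana + sunflower seeds with both tight: 2.679 servings and 2.19 servings → $2.03.
So the least-cost plan costs $2.03.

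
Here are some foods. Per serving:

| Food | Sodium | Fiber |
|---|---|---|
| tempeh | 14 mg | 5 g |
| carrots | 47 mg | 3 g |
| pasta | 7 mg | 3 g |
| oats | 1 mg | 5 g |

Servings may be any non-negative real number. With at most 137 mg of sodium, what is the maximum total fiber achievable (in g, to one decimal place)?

685.0 g

Fiber per mg sodium: oats 5, pasta 0.4286, tempeh 0.3571, carrots 0.06383.
With no serving limits, spend the whole sodium allowance on oats: 137 mg / 1 mg × 5 g = 685.0 g.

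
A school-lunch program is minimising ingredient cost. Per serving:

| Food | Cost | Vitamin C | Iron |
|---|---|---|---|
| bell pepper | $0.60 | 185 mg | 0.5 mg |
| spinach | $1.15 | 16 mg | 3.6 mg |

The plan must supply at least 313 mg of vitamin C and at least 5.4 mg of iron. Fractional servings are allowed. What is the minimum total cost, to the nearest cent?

Minimising a linear cost over {vitamin C ≥ 313, iron ≥ 5.4, servings ≥ 0} — the optimum is at a vertex, using one or two foods.
bell pepper only: max(313/185, 5.4/0.5) = 10.8 servings → $6.48.
spinach only: max(313/16, 5.4/3.6) = 19.56 servings → $22.50.
bell pepper + spinach with both tight: 1.581 servings and 1.28 servings → $2.42.
Cheapest feasible corner: $2.42.

$2.42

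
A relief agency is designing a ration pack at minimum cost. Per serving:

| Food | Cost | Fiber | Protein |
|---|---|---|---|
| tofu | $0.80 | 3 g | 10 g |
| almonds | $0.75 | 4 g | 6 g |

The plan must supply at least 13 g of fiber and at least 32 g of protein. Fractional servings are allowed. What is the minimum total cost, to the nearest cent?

The cheapest plan sits at a corner of the feasible region — with two constraints it uses at most two foods.
tofu only: max(13/3, 32/10) = 4.333 servings → $3.47.
almonds only: max(13/4, 32/6) = 5.333 servings → $4.00.
tofu + almonds with both tight: 2.273 servings and 1.545 servings → $2.98.
So the least-cost plan costs $2.98.

$2.98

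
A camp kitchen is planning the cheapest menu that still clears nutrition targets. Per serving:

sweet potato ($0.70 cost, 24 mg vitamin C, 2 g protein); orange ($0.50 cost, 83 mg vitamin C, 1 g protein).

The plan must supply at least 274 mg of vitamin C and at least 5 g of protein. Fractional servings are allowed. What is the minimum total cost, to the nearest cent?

For a min-cost LP with two ≥-constraints, a basic feasible solution has at most two positive variables.
sweet potato only: max(274/24, 5/2) = 11.42 servings → $7.99.
orange only: max(274/83, 5/1) = 5 servings → $2.50.
sweet potato + orange with both tight: 0.993 servings and 3.014 servings → $2.20.
The minimum over all feasible corners is $2.20.

$2.20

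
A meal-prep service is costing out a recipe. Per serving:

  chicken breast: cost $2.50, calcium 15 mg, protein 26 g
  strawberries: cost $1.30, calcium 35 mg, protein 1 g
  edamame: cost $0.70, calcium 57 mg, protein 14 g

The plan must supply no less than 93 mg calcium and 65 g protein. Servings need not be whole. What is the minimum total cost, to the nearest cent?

chicken breast only: max(93/15, 65/26) = 6.2 servings → $15.50.
strawberries only: max(93/35, 65/1) = 65 servings → $84.50.
edamame only: max(93/57, 65/14) = 4.643 servings → $3.25.
chicken breast + strawberries with both tight: 2.438 servings and 1.612 servings → $8.19.
chicken breast + edamame with both tight: 1.889 servings and 1.134 servings → $5.52.
strawberries + edamame: intersection lies outside the first quadrant.
Cheapest feasible corner: $3.25.

$3.25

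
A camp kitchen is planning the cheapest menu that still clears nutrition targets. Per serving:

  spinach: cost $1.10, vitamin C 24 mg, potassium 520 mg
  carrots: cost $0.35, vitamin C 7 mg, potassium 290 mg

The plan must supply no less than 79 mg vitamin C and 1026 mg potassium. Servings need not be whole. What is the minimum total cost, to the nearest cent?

$3.62

spinach only: max(79/24, 1026/520) = 3.292 servings → $3.62.
carrots only: max(79/7, 1026/290) = 11.29 servings → $3.95.
spinach + carrots with both targets exact would need a negative amount; discard.
The minimum over all feasible corners is $3.62.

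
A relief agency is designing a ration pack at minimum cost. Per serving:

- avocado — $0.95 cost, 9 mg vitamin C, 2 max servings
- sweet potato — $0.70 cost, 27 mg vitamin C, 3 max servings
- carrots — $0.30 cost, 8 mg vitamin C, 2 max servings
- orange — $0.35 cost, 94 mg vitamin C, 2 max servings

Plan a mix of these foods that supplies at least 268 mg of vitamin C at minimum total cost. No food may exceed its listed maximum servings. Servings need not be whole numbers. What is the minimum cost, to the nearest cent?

$2.77

Cost per mg of vitamin C: orange $0.0037, sweet potato $0.0259, carrots $0.0375, avocado $0.1056.
Take 2 servings of orange: +188.0 mg vitamin C for $0.70 (total $0.70, still need 80.0 mg).
Take 2.963 servings of sweet potato: +80.0 mg vitamin C for $2.07 (total $2.77, still need 0.0 mg).
Greedy by cheapest-per-mg is optimal for a single linear constraint, so the minimum cost is $2.77.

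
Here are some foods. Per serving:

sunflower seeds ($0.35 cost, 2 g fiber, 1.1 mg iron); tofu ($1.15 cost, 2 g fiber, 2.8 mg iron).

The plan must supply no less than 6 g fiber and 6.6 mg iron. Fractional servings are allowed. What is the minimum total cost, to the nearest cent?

$2.10

With two linear requirements the optimum uses one or two foods; enumerate the corners.
sunflower seeds only: max(6/2, 6.6/1.1) = 6 servings → $2.10.
tofu only: max(6/2, 6.6/2.8) = 3 servings → $3.45.
sunflower seeds + tofu with both tight: 1.059 servings and 1.941 servings → $2.60.
The minimum over all feasible corners is $2.10.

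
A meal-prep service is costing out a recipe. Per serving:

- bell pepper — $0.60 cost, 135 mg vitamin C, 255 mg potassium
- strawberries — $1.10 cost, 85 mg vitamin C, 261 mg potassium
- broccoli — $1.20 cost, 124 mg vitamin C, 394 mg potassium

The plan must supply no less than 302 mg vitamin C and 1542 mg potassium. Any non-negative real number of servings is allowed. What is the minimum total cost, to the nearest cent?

$3.63

bell pepper only: max(302/135, 1542/255) = 6.047 servings → $3.63.
strawberries only: max(302/85, 1542/261) = 5.908 servings → $6.50.
broccoli only: max(302/124, 1542/394) = 3.914 servings → $4.70.
bell pepper + strawberries: the both-tight solution has a negative serving — not a feasible corner.
bell pepper + broccoli: the both-tight solution has a negative serving — not a feasible corner.
strawberries + broccoli with both targets exact would need a negative amount; discard.
So the least-cost plan costs $3.63.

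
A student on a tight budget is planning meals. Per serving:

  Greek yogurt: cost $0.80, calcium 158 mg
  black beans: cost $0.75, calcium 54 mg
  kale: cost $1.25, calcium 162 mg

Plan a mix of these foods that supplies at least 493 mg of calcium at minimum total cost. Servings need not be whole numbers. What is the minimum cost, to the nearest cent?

Cost per mg of calcium: Greek yogurt $0.0051, kale $0.0077, black beans $0.0139.
With no serving limits, use only Greek yogurt: 493 mg / 158 mg = 3.12 servings × $0.80 = $2.50.

$2.50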